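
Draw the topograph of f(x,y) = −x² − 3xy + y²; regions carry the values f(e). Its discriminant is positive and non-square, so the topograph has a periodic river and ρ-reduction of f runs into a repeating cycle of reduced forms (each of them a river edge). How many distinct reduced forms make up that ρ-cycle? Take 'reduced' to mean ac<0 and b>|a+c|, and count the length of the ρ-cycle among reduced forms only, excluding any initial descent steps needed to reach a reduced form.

D = 13, ⌊√D⌋ = 3
descent: ρ → (1,3,-1)  [lands on river]
river: ρ → (-1,3,1)
ρ-cycle length = 2 (tail of 1 descent step not counted)

2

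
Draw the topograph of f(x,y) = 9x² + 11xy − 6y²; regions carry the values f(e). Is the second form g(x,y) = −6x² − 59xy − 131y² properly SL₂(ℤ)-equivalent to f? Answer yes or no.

D₁ = 337, D₂ = 337
river cycle of f (length 42): (-6, 13, 7), (7, 15, -4), (-4, 17, 3), (3, 13, -14), (-14, 15, 2), (2, 17, -6), (-6, 7, 12), (12, 17, -1), (-1, 17, 12), (12, 7, -6), … (32 more)
river cycle of g (length 42): (-6, 13, 7), (7, 15, -4), (-4, 17, 3), (3, 13, -14), (-14, 15, 2), (2, 17, -6), (-6, 7, 12), (12, 17, -1), (-1, 17, 12), (12, 7, -6), … (32 more)
cycles coincide ⇒ equivalent

yes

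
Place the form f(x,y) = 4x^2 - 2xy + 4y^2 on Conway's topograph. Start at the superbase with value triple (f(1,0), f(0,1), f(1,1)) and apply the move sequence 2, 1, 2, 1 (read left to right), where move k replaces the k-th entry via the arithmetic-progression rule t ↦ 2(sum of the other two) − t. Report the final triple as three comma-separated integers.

start (4,4,6) = (f(1,0),f(0,1),f(1,1))
replace slot 2: 2·(4+6) − 4 = 16 → (4,16,6)
replace slot 1: 2·(16+6) − 4 = 40 → (40,16,6)
replace slot 2: 2·(40+6) − 16 = 76 → (40,76,6)
replace slot 1: 2·(76+6) − 40 = 124 → (124,76,6)

124,76,6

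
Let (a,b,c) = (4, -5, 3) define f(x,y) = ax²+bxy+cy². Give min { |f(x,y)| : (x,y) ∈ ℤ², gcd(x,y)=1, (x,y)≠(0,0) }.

translate: b→3 (≡-5 mod 8), so (4,-5,3)→(4,3,2)
flip: (4,3,2)→(2,-3,4)
translate: b→1 (≡-3 mod 4), so (2,-3,4)→(2,1,3)
reduced (well bottom): (2,1,3) with a≤c, −a<b≤a
well minimum = a = 2

2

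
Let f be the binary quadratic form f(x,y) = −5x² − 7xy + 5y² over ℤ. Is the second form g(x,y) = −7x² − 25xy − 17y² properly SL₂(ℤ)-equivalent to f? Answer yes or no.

D₁ = 149, D₂ = 149
river cycle of f (length 10): (5, 7, -5), (-5, 3, 7), (7, 11, -1), (-1, 11, 7), (7, 3, -5), (-5, 7, 5), (5, 3, -7), (-7, 11, 1), (1, 11, -7), (-7, 3, 5)
river cycle of g (length 10): (1, 11, -7), (-7, 3, 5), (5, 7, -5), (-5, 3, 7), (7, 11, -1), (-1, 11, 7), (7, 3, -5), (-5, 7, 5), (5, 3, -7), (-7, 11, 1)
cycles coincide ⇒ equivalent

yes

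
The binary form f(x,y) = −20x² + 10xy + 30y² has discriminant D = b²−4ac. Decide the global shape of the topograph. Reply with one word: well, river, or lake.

D = b²−4ac = 10² − 4·(-20)·30 = 2500
D = 50² is a perfect square ⇒ form factors over ℤ ⇒ lakes

lake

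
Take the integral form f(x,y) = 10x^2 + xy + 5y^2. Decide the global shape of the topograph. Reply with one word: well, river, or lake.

D = b²−4ac = 1² − 4·10·5 = -199
D < 0 ⇒ definite ⇒ every region one sign ⇒ single well

well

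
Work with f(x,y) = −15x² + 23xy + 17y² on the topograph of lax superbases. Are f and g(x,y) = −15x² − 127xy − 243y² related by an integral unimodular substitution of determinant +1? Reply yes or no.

D₁ = 1549, D₂ = 1549
river cycle of f (length 50): (17, 11, -21), (-21, 31, 7), (7, 39, -1), (-1, 39, 7), (7, 31, -21), (-21, 11, 17), (17, 23, -15), (-15, 37, 3), (3, 35, -27), (-27, 19, 11), … (40 more)
river cycle of g (length 50): (-15, 23, 17), (17, 11, -21), (-21, 31, 7), (7, 39, -1), (-1, 39, 7), (7, 31, -21), (-21, 11, 17), (17, 23, -15), (-15, 37, 3), (3, 35, -27), … (40 more)
cycles coincide ⇒ equivalent

yes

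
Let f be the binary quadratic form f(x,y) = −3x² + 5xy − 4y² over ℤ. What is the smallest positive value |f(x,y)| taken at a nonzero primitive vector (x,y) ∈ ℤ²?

translate: b→1 (≡-5 mod 6), so (3,-5,4)→(3,1,2)
flip: (3,1,2)→(2,-1,3)
reduced (well bottom): (2,-1,3) with a≤c, −a<b≤a
well minimum |f| = |-2| = 2 (negative-definite)

2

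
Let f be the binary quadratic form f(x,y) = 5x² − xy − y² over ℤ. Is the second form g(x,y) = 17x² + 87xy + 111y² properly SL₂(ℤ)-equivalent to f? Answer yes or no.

D₁ = 21, D₂ = 21
river cycle of f (length 2): (-1, 3, 3), (3, 3, -1)
river cycle of g (length 2): (3, 3, -1), (-1, 3, 3)
cycles coincide ⇒ equivalent

yes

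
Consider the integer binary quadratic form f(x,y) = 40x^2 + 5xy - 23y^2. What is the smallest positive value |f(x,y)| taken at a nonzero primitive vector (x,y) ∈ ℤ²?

descent: ρ → (-23,41,22)  [lands on river]
river: ρ → (22,47,-17)
river: ρ → (-17,55,10)
river: ρ → (10,45,-42)
river: ρ → (-42,39,13)
river: ρ → (13,39,-42)
river: ρ → (-42,45,10)
river: ρ → (10,55,-17)
river: ρ → (-17,47,22)
river: ρ → (22,41,-23)
river: ρ → (-23,51,12)
river: ρ → (12,45,-35)
river: ρ → (-35,25,22)
river: ρ → (22,19,-38)
river: ρ → (-38,57,3)
river: ρ → (3,57,-38)
river: ρ → (-38,19,22)
river: ρ → (22,25,-35)
river: ρ → (-35,45,12)
river: ρ → (12,51,-23)
closes: descent 1, river 20
min |a| on river = 3

3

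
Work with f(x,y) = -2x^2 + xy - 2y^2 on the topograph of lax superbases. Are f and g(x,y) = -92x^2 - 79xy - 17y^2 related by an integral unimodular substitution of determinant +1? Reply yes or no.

D₁ = -15, D₂ = -15
f is negative-definite; reduce −f:
−f: flip: (2,-1,2)→(2,1,2)
−f: reduced (well bottom): (2,1,2) with a≤c, −a<b≤a
flip sign back: reduced form of f is (-2,-1,-2)
g is negative-definite; reduce −g:
−g: flip: (92,79,17)→(17,-79,92)
−g: translate: b→-11 (≡-79 mod 34), so (17,-79,92)→(17,-11,2)
−g: flip: (17,-11,2)→(2,11,17)
−g: translate: b→-1 (≡11 mod 4), so (2,11,17)→(2,-1,2)
−g: flip: (2,-1,2)→(2,1,2)
−g: reduced (well bottom): (2,1,2) with a≤c, −a<b≤a
flip sign back: reduced form of g is (-2,-1,-2)
reduced forms (-2, -1, -2) vs (-2, -1, -2) ⇒ equivalent

yes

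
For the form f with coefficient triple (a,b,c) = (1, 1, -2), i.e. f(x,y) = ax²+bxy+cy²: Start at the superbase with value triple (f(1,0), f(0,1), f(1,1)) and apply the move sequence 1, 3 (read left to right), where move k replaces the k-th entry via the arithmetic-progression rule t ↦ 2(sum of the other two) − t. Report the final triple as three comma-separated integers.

start (1,-2,0) = (f(1,0),f(0,1),f(1,1))
replace slot 1: 2·((-2)+0) − 1 = -5 → (-5,-2,0)
replace slot 3: 2·((-5)+(-2)) − 0 = -14 → (-5,-2,-14)

-5,-2,-14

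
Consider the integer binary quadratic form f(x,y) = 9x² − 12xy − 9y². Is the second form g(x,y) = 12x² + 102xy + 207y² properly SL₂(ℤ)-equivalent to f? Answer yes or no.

D₁ = 468, D₂ = 468
river cycle of f (length 10): (-9, 12, 9), (9, 6, -12), (-12, 18, 3), (3, 18, -12), (-12, 6, 9), (9, 12, -9), (-9, 6, 12), (12, 18, -3), (-3, 18, 12), (12, 6, -9)
river cycle of g (length 10): (12, 6, -9), (-9, 12, 9), (9, 6, -12), (-12, 18, 3), (3, 18, -12), (-12, 6, 9), (9, 12, -9), (-9, 6, 12), (12, 18, -3), (-3, 18, 12)
cycles coincide ⇒ equivalent

yes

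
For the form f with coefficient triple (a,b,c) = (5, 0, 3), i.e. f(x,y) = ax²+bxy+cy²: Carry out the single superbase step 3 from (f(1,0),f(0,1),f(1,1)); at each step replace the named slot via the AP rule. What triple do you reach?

start (5,3,8) = (f(1,0),f(0,1),f(1,1))
replace slot 3: 2·(5+3) − 8 = 8 → (5,3,8)

5,3,8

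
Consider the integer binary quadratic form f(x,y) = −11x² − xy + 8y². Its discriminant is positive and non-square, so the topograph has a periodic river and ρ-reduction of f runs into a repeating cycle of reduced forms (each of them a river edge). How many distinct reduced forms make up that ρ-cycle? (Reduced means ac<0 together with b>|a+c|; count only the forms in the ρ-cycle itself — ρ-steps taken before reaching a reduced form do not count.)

D = 353, ⌊√D⌋ = 18
descent: ρ → (8,17,-2)  [lands on river]
river: ρ → (-2,15,16)
river: ρ → (16,17,-1)
river: ρ → (-1,17,16)
river: ρ → (16,15,-2)
river: ρ → (-2,17,8)
river: ρ → (8,15,-4)
river: ρ → (-4,17,4)
river: ρ → (4,15,-8)
river: ρ → (-8,17,2)
river: ρ → (2,15,-16)
river: ρ → (-16,17,1)
river: ρ → (1,17,-16)
river: ρ → (-16,15,2)
river: ρ → (2,17,-8)
river: ρ → (-8,15,4)
river: ρ → (4,17,-4)
river: ρ → (-4,15,8)
ρ-cycle length = 18 (tail of 1 descent step not counted)

18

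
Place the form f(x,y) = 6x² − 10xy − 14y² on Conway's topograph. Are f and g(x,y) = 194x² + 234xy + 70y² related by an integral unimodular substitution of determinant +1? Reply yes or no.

D₁ = 436, D₂ = 436
river cycle of f (length 14): (-14, 10, 6), (6, 14, -10), (-10, 6, 10), (10, 14, -6), (-6, 10, 14), (14, 18, -2), (-2, 18, 14), (14, 10, -6), (-6, 14, 10), (10, 6, -10), … (4 more)
river cycle of g (length 14): (6, 14, -10), (-10, 6, 10), (10, 14, -6), (-6, 10, 14), (14, 18, -2), (-2, 18, 14), (14, 10, -6), (-6, 14, 10), (10, 6, -10), (-10, 14, 6), … (4 more)
cycles coincide ⇒ equivalent

yes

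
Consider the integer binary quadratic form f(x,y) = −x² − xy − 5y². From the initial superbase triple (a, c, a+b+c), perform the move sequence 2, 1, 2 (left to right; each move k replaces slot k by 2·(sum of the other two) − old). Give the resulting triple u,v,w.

start (-1,-5,-7) = (f(1,0),f(0,1),f(1,1))
replace slot 2: 2·((-1)+(-7)) − (-5) = -11 → (-1,-11,-7)
replace slot 1: 2·((-11)+(-7)) − (-1) = -35 → (-35,-11,-7)
replace slot 2: 2·((-35)+(-7)) − (-11) = -73 → (-35,-73,-7)

-35,-73,-7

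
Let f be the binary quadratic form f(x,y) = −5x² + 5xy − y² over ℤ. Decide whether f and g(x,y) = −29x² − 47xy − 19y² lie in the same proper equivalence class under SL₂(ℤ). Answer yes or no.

D₁ = 5, D₂ = 5
river cycle of f (length 2): (-1, 1, 1), (1, 1, -1)
river cycle of g (length 2): (-1, 1, 1), (1, 1, -1)
cycles coincide ⇒ equivalent

yes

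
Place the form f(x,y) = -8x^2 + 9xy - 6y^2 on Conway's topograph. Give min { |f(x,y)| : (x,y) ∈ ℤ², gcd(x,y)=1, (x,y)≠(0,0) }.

translate: b→7 (≡-9 mod 16), so (8,-9,6)→(8,7,5)
flip: (8,7,5)→(5,-7,8)
translate: b→3 (≡-7 mod 10), so (5,-7,8)→(5,3,6)
reduced (well bottom): (5,3,6) with a≤c, −a<b≤a
well minimum |f| = |-5| = 5 (negative-definite)

5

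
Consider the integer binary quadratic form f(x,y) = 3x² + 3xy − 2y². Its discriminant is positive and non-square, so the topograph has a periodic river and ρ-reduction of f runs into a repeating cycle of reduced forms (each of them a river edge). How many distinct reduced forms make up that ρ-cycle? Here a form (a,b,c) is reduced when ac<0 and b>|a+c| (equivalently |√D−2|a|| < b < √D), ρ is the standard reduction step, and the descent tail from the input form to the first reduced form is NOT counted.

D = 33, ⌊√D⌋ = 5
river: ρ → (-2,5,1)
river: ρ → (1,5,-2)
river: ρ → (-2,3,3)
river: ρ → (3,3,-2)
ρ-cycle length = 4 (tail of 0 descent steps not counted)

4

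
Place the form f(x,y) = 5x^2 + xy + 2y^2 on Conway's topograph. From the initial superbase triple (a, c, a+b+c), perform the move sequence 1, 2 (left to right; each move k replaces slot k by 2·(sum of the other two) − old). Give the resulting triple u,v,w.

start (5,2,8) = (f(1,0),f(0,1),f(1,1))
replace slot 1: 2·(2+8) − 5 = 15 → (15,2,8)
replace slot 2: 2·(15+8) − 2 = 44 → (15,44,8)

15,44,8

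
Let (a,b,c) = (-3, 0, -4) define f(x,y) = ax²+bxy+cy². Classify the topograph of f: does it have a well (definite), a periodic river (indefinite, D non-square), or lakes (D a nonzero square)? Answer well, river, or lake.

D = b²−4ac = 0² − 4·(-3)·(-4) = -48
D < 0 ⇒ definite ⇒ every region one sign ⇒ single well

well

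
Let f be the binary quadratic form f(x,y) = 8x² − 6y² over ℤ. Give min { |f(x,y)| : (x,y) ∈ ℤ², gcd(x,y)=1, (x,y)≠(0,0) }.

descent: ρ → (-6,12,2)  [lands on river]
river: ρ → (2,12,-6)
closes: descent 1, river 2
min |a| on river = 2

2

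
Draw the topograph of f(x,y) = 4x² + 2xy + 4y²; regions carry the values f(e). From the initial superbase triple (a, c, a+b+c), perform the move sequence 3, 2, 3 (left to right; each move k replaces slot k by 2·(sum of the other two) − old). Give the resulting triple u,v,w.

start (4,4,10) = (f(1,0),f(0,1),f(1,1))
replace slot 3: 2·(4+4) − 10 = 6 → (4,4,6)
replace slot 2: 2·(4+6) − 4 = 16 → (4,16,6)
replace slot 3: 2·(4+16) − 6 = 34 → (4,16,34)

4,16,34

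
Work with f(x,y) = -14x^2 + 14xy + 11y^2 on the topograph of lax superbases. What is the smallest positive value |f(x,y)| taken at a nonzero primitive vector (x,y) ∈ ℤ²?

river: ρ → (11,8,-17)
river: ρ → (-17,26,2)
river: ρ → (2,26,-17)
river: ρ → (-17,8,11)
river: ρ → (11,14,-14)
river: ρ → (-14,14,11)
closes: descent 0, river 6
min |a| on river = 2

2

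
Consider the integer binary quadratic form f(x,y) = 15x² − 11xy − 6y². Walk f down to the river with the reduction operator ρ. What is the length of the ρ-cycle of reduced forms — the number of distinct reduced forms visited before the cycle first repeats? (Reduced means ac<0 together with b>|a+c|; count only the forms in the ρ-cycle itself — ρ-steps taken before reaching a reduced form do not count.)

D = 481, ⌊√D⌋ = 21
descent: ρ → (-6,11,15)  [lands on river]
river: ρ → (15,19,-2)
river: ρ → (-2,21,5)
river: ρ → (5,19,-6)
river: ρ → (-6,17,8)
river: ρ → (8,15,-8)
river: ρ → (-8,17,6)
river: ρ → (6,19,-5)
river: ρ → (-5,21,2)
river: ρ → (2,19,-15)
river: ρ → (-15,11,6)
river: ρ → (6,13,-13)
river: ρ → (-13,13,6)
river: ρ → (6,11,-15)
river: ρ → (-15,19,2)
river: ρ → (2,21,-5)
river: ρ → (-5,19,6)
river: ρ → (6,17,-8)
river: ρ → (-8,15,8)
river: ρ → (8,17,-6)
river: ρ → (-6,19,5)
river: ρ → (5,21,-2)
river: ρ → (-2,19,15)
river: ρ → (15,11,-6)
river: ρ → (-6,13,13)
river: ρ → (13,13,-6)
ρ-cycle length = 26 (tail of 1 descent step not counted)

26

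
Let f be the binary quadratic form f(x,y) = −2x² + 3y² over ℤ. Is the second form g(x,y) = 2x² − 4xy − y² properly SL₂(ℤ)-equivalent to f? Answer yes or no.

D₁ = 24, D₂ = 24
river cycle of f (length 2): (-2, 4, 1), (1, 4, -2)
river cycle of g (length 2): (-1, 4, 2), (2, 4, -1)
cycles differ ⇒ inequivalent

no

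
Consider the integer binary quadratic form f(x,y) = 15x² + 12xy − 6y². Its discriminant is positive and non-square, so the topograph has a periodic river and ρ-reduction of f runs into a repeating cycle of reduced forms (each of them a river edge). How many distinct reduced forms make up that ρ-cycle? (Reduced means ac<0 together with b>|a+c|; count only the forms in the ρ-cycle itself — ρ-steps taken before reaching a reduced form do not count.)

D = 504, ⌊√D⌋ = 22
river: ρ → (-6,12,15)
river: ρ → (15,18,-3)
river: ρ → (-3,18,15)
river: ρ → (15,12,-6)
ρ-cycle length = 4 (tail of 0 descent steps not counted)

4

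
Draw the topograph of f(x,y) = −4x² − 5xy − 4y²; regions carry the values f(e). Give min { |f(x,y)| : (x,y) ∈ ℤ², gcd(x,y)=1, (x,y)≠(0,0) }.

translate: b→-3 (≡5 mod 8), so (4,5,4)→(4,-3,3)
flip: (4,-3,3)→(3,3,4)
reduced (well bottom): (3,3,4) with a≤c, −a<b≤a
well minimum |f| = |-3| = 3 (negative-definite)

3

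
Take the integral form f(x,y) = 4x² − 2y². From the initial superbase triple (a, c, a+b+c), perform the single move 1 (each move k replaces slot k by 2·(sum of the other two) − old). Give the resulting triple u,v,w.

start (4,-2,2) = (f(1,0),f(0,1),f(1,1))
replace slot 1: 2·((-2)+2) − 4 = -4 → (-4,-2,2)

-4,-2,2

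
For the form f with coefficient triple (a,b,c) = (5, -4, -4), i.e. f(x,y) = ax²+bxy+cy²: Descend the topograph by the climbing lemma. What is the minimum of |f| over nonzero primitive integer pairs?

descent: ρ → (-4,4,5)  [lands on river]
river: ρ → (5,6,-3)
river: ρ → (-3,6,5)
river: ρ → (5,4,-4)
closes: descent 1, river 4
min |a| on river = 3

3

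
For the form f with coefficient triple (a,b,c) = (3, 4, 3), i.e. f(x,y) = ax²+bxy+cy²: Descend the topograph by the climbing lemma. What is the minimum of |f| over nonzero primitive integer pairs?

translate: b→-2 (≡4 mod 6), so (3,4,3)→(3,-2,2)
flip: (3,-2,2)→(2,2,3)
reduced (well bottom): (2,2,3) with a≤c, −a<b≤a
well minimum = a = 2

2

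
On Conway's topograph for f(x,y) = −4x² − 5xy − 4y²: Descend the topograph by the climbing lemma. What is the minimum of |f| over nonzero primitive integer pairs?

translate: b→-3 (≡5 mod 8), so (4,5,4)→(4,-3,3)
flip: (4,-3,3)→(3,3,4)
reduced (well bottom): (3,3,4) with a≤c, −a<b≤a
well minimum |f| = |-3| = 3 (negative-definite)

3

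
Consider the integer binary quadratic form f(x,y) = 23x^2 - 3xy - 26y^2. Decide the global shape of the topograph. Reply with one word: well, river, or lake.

D = b²−4ac = (-3)² − 4·23·(-26) = 2401
D = 49² is a perfect square ⇒ form factors over ℤ ⇒ lakes

lake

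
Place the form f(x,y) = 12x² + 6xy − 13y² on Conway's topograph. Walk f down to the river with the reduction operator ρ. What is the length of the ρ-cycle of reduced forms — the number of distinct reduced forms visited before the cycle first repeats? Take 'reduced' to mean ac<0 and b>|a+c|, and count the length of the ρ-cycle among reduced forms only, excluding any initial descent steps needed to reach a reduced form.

D = 660, ⌊√D⌋ = 25
river: ρ → (-13,20,5)
river: ρ → (5,20,-13)
river: ρ → (-13,6,12)
river: ρ → (12,18,-7)
river: ρ → (-7,24,3)
river: ρ → (3,24,-7)
river: ρ → (-7,18,12)
river: ρ → (12,6,-13)
ρ-cycle length = 8 (tail of 0 descent steps not counted)

8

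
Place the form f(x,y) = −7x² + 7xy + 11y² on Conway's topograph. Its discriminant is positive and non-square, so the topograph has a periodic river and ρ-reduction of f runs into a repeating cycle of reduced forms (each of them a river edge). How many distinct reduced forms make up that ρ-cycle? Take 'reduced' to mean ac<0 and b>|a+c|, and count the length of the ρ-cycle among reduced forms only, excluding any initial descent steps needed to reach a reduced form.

D = 357, ⌊√D⌋ = 18
river: ρ → (11,15,-3)
river: ρ → (-3,15,11)
river: ρ → (11,7,-7)
river: ρ → (-7,7,11)
ρ-cycle length = 4 (tail of 0 descent steps not counted)

4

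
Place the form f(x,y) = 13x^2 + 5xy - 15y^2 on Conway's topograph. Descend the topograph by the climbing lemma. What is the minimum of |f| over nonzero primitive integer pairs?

river: ρ → (-15,25,3)
river: ρ → (3,23,-23)
river: ρ → (-23,23,3)
river: ρ → (3,25,-15)
river: ρ → (-15,5,13)
river: ρ → (13,21,-7)
river: ρ → (-7,21,13)
river: ρ → (13,5,-15)
closes: descent 0, river 8
min |a| on river = 3

3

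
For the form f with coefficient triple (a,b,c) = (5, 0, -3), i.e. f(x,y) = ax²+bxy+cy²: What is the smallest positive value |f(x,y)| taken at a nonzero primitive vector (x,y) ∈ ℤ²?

descent: ρ → (-3,6,2)  [lands on river]
river: ρ → (2,6,-3)
closes: descent 1, river 2
min |a| on river = 2

2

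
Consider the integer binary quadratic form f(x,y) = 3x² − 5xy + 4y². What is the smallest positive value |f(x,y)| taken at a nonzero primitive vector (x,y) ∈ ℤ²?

translate: b→1 (≡-5 mod 6), so (3,-5,4)→(3,1,2)
flip: (3,1,2)→(2,-1,3)
reduced (well bottom): (2,-1,3) with a≤c, −a<b≤a
well minimum = a = 2

2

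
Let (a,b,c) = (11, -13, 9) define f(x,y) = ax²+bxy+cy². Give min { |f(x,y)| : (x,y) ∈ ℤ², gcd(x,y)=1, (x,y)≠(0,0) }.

translate: b→9 (≡-13 mod 22), so (11,-13,9)→(11,9,7)
flip: (11,9,7)→(7,-9,11)
translate: b→5 (≡-9 mod 14), so (7,-9,11)→(7,5,9)
reduced (well bottom): (7,5,9) with a≤c, −a<b≤a
well minimum = a = 7

7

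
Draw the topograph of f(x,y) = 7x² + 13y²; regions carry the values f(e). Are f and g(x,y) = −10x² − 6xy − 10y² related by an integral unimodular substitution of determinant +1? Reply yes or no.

D₁ = -364, D₂ = -364
f: reduced (well bottom): (7,0,13) with a≤c, −a<b≤a
g is negative-definite; reduce −g:
−g: reduced (well bottom): (10,6,10) with a≤c, −a<b≤a
flip sign back: reduced form of g is (-10,-6,-10)
reduced forms (7, 0, 13) vs (-10, -6, -10) ⇒ inequivalent

no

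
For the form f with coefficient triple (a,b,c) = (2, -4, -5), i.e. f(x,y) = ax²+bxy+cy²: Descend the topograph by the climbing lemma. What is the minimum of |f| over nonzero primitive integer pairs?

descent: ρ → (-5,4,2)  [lands on river]
river: ρ → (2,4,-5)
river: ρ → (-5,6,1)
river: ρ → (1,6,-5)
closes: descent 1, river 4
min |a| on river = 1

1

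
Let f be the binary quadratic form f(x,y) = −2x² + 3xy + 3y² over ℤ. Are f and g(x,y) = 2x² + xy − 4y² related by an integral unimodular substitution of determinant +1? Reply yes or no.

D₁ = 33, D₂ = 33
river cycle of f (length 4): (3, 3, -2), (-2, 5, 1), (1, 5, -2), (-2, 3, 3)
river cycle of g (length 4): (2, 5, -1), (-1, 5, 2), (2, 3, -3), (-3, 3, 2)
cycles differ ⇒ inequivalent

no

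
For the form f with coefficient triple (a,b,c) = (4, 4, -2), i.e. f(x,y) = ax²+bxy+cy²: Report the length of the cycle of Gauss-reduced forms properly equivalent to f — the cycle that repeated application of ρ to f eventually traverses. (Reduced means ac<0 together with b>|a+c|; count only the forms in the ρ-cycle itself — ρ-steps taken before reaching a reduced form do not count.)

D = 48, ⌊√D⌋ = 6
river: ρ → (-2,4,4)
river: ρ → (4,4,-2)
ρ-cycle length = 2 (tail of 0 descent steps not counted)

2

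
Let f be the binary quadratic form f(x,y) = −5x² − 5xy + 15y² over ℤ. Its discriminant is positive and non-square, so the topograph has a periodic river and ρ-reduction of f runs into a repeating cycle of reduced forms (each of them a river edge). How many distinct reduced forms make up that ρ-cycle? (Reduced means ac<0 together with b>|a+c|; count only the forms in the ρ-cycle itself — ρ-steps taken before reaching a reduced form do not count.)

D = 325, ⌊√D⌋ = 18
descent: ρ → (15,5,-5)
descent: ρ → (-5,15,5)  [lands on river]
river: ρ → (5,15,-5)
ρ-cycle length = 2 (tail of 2 descent steps not counted)

2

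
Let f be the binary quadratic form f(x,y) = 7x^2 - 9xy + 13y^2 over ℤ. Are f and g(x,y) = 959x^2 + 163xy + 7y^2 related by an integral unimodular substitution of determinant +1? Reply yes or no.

D₁ = -283, D₂ = -283
f: translate: b→5 (≡-9 mod 14), so (7,-9,13)→(7,5,11)
f: reduced (well bottom): (7,5,11) with a≤c, −a<b≤a
g: flip: (959,163,7)→(7,-163,959)
g: translate: b→5 (≡-163 mod 14), so (7,-163,959)→(7,5,11)
g: reduced (well bottom): (7,5,11) with a≤c, −a<b≤a
reduced forms (7, 5, 11) vs (7, 5, 11) ⇒ equivalent

yes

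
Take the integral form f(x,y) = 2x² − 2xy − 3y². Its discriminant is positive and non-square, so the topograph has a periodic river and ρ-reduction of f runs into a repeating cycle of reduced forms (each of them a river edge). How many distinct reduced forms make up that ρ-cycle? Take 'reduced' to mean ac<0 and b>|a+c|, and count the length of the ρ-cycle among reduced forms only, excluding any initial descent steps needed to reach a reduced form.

D = 28, ⌊√D⌋ = 5
descent: ρ → (-3,2,2)  [lands on river]
river: ρ → (2,2,-3)
river: ρ → (-3,4,1)
river: ρ → (1,4,-3)
ρ-cycle length = 4 (tail of 1 descent step not counted)

4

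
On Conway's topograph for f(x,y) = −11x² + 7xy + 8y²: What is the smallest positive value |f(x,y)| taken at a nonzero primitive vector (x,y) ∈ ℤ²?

river: ρ → (8,9,-10)
river: ρ → (-10,11,7)
river: ρ → (7,17,-4)
river: ρ → (-4,15,11)
river: ρ → (11,7,-8)
river: ρ → (-8,9,10)
river: ρ → (10,11,-7)
river: ρ → (-7,17,4)
river: ρ → (4,15,-11)
river: ρ → (-11,7,8)
closes: descent 0, river 10
min |a| on river = 4

4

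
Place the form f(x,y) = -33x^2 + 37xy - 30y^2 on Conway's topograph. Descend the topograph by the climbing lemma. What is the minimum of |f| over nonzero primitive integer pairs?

translate: b→29 (≡-37 mod 66), so (33,-37,30)→(33,29,26)
flip: (33,29,26)→(26,-29,33)
translate: b→23 (≡-29 mod 52), so (26,-29,33)→(26,23,30)
reduced (well bottom): (26,23,30) with a≤c, −a<b≤a
well minimum |f| = |-26| = 26 (negative-definite)

26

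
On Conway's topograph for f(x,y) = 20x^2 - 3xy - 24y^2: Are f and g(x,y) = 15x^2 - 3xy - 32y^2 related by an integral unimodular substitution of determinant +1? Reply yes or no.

D₁ = 1929, D₂ = 1929
river cycle of f (length 18): (20, 37, -7), (-7, 33, 30), (30, 27, -10), (-10, 33, 21), (21, 9, -22), (-22, 35, 8), (8, 29, -34), (-34, 39, 3), (3, 39, -34), (-34, 29, 8), … (8 more)
river cycle of g (length 18): (15, 27, -20), (-20, 13, 22), (22, 31, -11), (-11, 35, 16), (16, 29, -17), (-17, 39, 6), (6, 33, -35), (-35, 37, 4), (4, 43, -5), (-5, 37, 28), … (8 more)
cycles differ ⇒ inequivalent

no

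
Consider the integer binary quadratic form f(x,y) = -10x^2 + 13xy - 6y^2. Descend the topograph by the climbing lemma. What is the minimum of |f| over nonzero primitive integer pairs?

translate: b→7 (≡-13 mod 20), so (10,-13,6)→(10,7,3)
flip: (10,7,3)→(3,-7,10)
translate: b→-1 (≡-7 mod 6), so (3,-7,10)→(3,-1,6)
reduced (well bottom): (3,-1,6) with a≤c, −a<b≤a
well minimum |f| = |-3| = 3 (negative-definite)

3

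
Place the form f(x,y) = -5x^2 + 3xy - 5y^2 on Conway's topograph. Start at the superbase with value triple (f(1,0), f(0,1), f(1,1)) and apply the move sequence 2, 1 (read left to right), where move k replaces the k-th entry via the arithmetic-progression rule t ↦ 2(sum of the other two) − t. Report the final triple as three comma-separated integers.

start (-5,-5,-7) = (f(1,0),f(0,1),f(1,1))
replace slot 2: 2·((-5)+(-7)) − (-5) = -19 → (-5,-19,-7)
replace slot 1: 2·((-19)+(-7)) − (-5) = -47 → (-47,-19,-7)

-47,-19,-7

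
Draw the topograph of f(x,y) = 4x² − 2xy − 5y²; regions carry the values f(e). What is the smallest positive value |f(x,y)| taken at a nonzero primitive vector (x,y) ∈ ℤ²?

descent: ρ → (-5,2,4)  [lands on river]
river: ρ → (4,6,-3)
river: ρ → (-3,6,4)
river: ρ → (4,2,-5)
river: ρ → (-5,8,1)
river: ρ → (1,8,-5)
closes: descent 1, river 6
min |a| on river = 1

1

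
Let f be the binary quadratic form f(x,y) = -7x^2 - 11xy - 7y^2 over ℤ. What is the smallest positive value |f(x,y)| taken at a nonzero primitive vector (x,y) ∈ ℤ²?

translate: b→-3 (≡11 mod 14), so (7,11,7)→(7,-3,3)
flip: (7,-3,3)→(3,3,7)
reduced (well bottom): (3,3,7) with a≤c, −a<b≤a
well minimum |f| = |-3| = 3 (negative-definite)

3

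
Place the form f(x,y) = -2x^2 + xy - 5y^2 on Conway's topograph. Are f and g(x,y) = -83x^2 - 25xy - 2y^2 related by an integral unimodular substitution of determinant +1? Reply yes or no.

D₁ = -39, D₂ = -39
f is negative-definite; reduce −f:
−f: reduced (well bottom): (2,-1,5) with a≤c, −a<b≤a
flip sign back: reduced form of f is (-2,1,-5)
g is negative-definite; reduce −g:
−g: flip: (83,25,2)→(2,-25,83)
−g: translate: b→-1 (≡-25 mod 4), so (2,-25,83)→(2,-1,5)
−g: reduced (well bottom): (2,-1,5) with a≤c, −a<b≤a
flip sign back: reduced form of g is (-2,1,-5)
reduced forms (-2, 1, -5) vs (-2, 1, -5) ⇒ equivalent

yes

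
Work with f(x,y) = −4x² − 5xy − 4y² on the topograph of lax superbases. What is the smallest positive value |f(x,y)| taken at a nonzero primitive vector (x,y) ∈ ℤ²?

translate: b→-3 (≡5 mod 8), so (4,5,4)→(4,-3,3)
flip: (4,-3,3)→(3,3,4)
reduced (well bottom): (3,3,4) with a≤c, −a<b≤a
well minimum |f| = |-3| = 3 (negative-definite)

3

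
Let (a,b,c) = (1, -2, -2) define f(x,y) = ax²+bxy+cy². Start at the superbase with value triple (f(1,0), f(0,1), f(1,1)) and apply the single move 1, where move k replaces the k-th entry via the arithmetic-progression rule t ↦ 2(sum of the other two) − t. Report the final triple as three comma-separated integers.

start (1,-2,-3) = (f(1,0),f(0,1),f(1,1))
replace slot 1: 2·((-2)+(-3)) − 1 = -11 → (-11,-2,-3)

-11,-2,-3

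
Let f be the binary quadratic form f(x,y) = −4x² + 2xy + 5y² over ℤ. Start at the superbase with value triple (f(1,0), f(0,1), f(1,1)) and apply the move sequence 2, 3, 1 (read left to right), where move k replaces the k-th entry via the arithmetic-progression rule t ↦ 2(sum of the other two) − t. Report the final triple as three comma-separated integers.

start (-4,5,3) = (f(1,0),f(0,1),f(1,1))
replace slot 2: 2·((-4)+3) − 5 = -7 → (-4,-7,3)
replace slot 3: 2·((-4)+(-7)) − 3 = -25 → (-4,-7,-25)
replace slot 1: 2·((-7)+(-25)) − (-4) = -60 → (-60,-7,-25)

-60,-7,-25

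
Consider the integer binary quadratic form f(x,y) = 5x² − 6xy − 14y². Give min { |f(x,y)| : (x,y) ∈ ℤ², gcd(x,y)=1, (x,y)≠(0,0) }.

descent: ρ → (-14,6,5)
descent: ρ → (5,14,-6)  [lands on river]
river: ρ → (-6,10,9)
river: ρ → (9,8,-7)
river: ρ → (-7,6,10)
river: ρ → (10,14,-3)
river: ρ → (-3,16,5)
closes: descent 2, river 6
min |a| on river = 3

3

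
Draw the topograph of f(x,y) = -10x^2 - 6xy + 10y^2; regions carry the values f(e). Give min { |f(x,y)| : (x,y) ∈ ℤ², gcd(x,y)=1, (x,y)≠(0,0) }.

descent: ρ → (10,6,-10)  [lands on river]
river: ρ → (-10,14,6)
river: ρ → (6,10,-14)
river: ρ → (-14,18,2)
river: ρ → (2,18,-14)
river: ρ → (-14,10,6)
river: ρ → (6,14,-10)
river: ρ → (-10,6,10)
river: ρ → (10,14,-6)
river: ρ → (-6,10,14)
river: ρ → (14,18,-2)
river: ρ → (-2,18,14)
river: ρ → (14,10,-6)
river: ρ → (-6,14,10)
closes: descent 1, river 14
min |a| on river = 2

2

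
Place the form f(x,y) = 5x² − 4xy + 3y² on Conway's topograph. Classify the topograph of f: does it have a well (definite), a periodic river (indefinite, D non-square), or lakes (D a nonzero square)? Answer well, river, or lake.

D = b²−4ac = (-4)² − 4·5·3 = -44
D < 0 ⇒ definite ⇒ every region one sign ⇒ single well

well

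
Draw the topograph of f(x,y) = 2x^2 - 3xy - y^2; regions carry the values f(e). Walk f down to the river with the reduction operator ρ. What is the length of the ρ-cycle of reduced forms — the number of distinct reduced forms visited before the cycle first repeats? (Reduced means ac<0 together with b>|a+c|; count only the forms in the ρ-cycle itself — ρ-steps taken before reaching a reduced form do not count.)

D = 17, ⌊√D⌋ = 4
descent: ρ → (-1,3,2)  [lands on river]
river: ρ → (2,1,-2)
river: ρ → (-2,3,1)
river: ρ → (1,3,-2)
river: ρ → (-2,1,2)
river: ρ → (2,3,-1)
ρ-cycle length = 6 (tail of 1 descent step not counted)

6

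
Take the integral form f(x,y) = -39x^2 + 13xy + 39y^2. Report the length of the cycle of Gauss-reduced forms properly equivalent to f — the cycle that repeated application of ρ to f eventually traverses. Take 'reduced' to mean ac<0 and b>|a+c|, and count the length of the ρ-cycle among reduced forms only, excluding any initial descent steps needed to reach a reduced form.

D = 6253, ⌊√D⌋ = 79
river: ρ → (39,65,-13)
river: ρ → (-13,65,39)
river: ρ → (39,13,-39)
river: ρ → (-39,65,13)
river: ρ → (13,65,-39)
river: ρ → (-39,13,39)
ρ-cycle length = 6 (tail of 0 descent steps not counted)

6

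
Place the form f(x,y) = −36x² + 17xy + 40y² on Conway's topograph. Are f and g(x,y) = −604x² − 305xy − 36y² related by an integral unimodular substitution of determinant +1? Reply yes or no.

D₁ = 6049, D₂ = 6049
river cycle of f (length 132): (40, 63, -13), (-13, 67, 30), (30, 53, -27), (-27, 55, 28), (28, 57, -25), (-25, 43, 42), (42, 41, -26), (-26, 63, 20), (20, 57, -35), (-35, 13, 42), … (122 more)
river cycle of g (length 132): (-36, 17, 40), (40, 63, -13), (-13, 67, 30), (30, 53, -27), (-27, 55, 28), (28, 57, -25), (-25, 43, 42), (42, 41, -26), (-26, 63, 20), (20, 57, -35), … (122 more)
cycles coincide ⇒ equivalent

yes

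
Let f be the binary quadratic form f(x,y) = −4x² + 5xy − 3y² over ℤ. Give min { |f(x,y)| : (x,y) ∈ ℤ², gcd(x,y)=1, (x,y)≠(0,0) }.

translate: b→3 (≡-5 mod 8), so (4,-5,3)→(4,3,2)
flip: (4,3,2)→(2,-3,4)
translate: b→1 (≡-3 mod 4), so (2,-3,4)→(2,1,3)
reduced (well bottom): (2,1,3) with a≤c, −a<b≤a
well minimum |f| = |-2| = 2 (negative-definite)

2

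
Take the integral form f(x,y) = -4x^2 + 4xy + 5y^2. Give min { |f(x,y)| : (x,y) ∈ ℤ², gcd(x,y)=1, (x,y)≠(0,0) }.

river: ρ → (5,6,-3)
river: ρ → (-3,6,5)
river: ρ → (5,4,-4)
river: ρ → (-4,4,5)
closes: descent 0, river 4
min |a| on river = 3

3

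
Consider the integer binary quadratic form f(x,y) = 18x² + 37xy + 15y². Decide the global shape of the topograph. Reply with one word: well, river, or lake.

D = b²−4ac = 37² − 4·18·15 = 289
D = 17² is a perfect square ⇒ form factors over ℤ ⇒ lakes

lake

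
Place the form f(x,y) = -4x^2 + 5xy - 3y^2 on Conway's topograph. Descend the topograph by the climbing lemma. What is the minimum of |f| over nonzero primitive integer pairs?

translate: b→3 (≡-5 mod 8), so (4,-5,3)→(4,3,2)
flip: (4,3,2)→(2,-3,4)
translate: b→1 (≡-3 mod 4), so (2,-3,4)→(2,1,3)
reduced (well bottom): (2,1,3) with a≤c, −a<b≤a
well minimum |f| = |-2| = 2 (negative-definite)

2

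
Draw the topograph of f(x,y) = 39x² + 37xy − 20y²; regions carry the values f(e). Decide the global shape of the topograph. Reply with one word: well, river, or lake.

D = b²−4ac = 37² − 4·39·(-20) = 4489
D = 67² is a perfect square ⇒ form factors over ℤ ⇒ lakes

lake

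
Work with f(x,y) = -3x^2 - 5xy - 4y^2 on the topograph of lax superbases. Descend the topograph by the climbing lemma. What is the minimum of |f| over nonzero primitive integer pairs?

translate: b→-1 (≡5 mod 6), so (3,5,4)→(3,-1,2)
flip: (3,-1,2)→(2,1,3)
reduced (well bottom): (2,1,3) with a≤c, −a<b≤a
well minimum |f| = |-2| = 2 (negative-definite)

2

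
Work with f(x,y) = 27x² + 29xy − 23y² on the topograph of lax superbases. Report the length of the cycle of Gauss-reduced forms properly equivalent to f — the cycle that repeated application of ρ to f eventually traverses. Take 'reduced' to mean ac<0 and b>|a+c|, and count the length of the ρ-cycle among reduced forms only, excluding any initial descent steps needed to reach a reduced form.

D = 3325, ⌊√D⌋ = 57
river: ρ → (-23,17,33)
river: ρ → (33,49,-7)
river: ρ → (-7,49,33)
river: ρ → (33,17,-23)
river: ρ → (-23,29,27)
river: ρ → (27,25,-25)
river: ρ → (-25,25,27)
river: ρ → (27,29,-23)
ρ-cycle length = 8 (tail of 0 descent steps not counted)

8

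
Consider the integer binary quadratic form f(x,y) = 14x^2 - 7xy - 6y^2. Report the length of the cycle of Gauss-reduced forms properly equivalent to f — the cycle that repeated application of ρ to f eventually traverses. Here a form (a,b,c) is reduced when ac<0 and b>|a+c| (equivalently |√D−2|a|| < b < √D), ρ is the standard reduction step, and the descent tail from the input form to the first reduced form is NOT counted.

D = 385, ⌊√D⌋ = 19
descent: ρ → (-6,19,1)  [lands on river]
river: ρ → (1,19,-6)
river: ρ → (-6,17,4)
river: ρ → (4,15,-10)
river: ρ → (-10,5,9)
river: ρ → (9,13,-6)
river: ρ → (-6,11,11)
river: ρ → (11,11,-6)
river: ρ → (-6,13,9)
river: ρ → (9,5,-10)
river: ρ → (-10,15,4)
river: ρ → (4,17,-6)
ρ-cycle length = 12 (tail of 1 descent step not counted)

12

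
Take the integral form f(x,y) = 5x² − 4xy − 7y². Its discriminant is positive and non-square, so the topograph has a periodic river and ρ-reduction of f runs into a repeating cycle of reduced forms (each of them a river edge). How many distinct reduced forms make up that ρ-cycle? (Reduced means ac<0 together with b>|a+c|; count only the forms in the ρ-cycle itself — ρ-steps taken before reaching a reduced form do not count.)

D = 156, ⌊√D⌋ = 12
descent: ρ → (-7,4,5)  [lands on river]
river: ρ → (5,6,-6)
river: ρ → (-6,6,5)
river: ρ → (5,4,-7)
river: ρ → (-7,10,2)
river: ρ → (2,10,-7)
ρ-cycle length = 6 (tail of 1 descent step not counted)

6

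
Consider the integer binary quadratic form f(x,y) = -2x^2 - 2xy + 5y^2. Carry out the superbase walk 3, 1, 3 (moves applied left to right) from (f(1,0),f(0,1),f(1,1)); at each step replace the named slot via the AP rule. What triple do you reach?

start (-2,5,1) = (f(1,0),f(0,1),f(1,1))
replace slot 3: 2·((-2)+5) − 1 = 5 → (-2,5,5)
replace slot 1: 2·(5+5) − (-2) = 22 → (22,5,5)
replace slot 3: 2·(22+5) − 5 = 49 → (22,5,49)

22,5,49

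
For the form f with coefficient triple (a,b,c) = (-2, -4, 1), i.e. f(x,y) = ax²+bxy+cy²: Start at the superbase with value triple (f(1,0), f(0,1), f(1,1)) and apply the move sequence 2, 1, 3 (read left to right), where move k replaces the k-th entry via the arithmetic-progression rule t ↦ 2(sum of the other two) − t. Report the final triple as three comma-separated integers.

start (-2,1,-5) = (f(1,0),f(0,1),f(1,1))
replace slot 2: 2·((-2)+(-5)) − 1 = -15 → (-2,-15,-5)
replace slot 1: 2·((-15)+(-5)) − (-2) = -38 → (-38,-15,-5)
replace slot 3: 2·((-38)+(-15)) − (-5) = -101 → (-38,-15,-101)

-38,-15,-101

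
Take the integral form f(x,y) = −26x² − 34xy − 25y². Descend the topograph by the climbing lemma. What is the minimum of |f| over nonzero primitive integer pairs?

translate: b→-18 (≡34 mod 52), so (26,34,25)→(26,-18,17)
flip: (26,-18,17)→(17,18,26)
translate: b→-16 (≡18 mod 34), so (17,18,26)→(17,-16,25)
reduced (well bottom): (17,-16,25) with a≤c, −a<b≤a
well minimum |f| = |-17| = 17 (negative-definite)

17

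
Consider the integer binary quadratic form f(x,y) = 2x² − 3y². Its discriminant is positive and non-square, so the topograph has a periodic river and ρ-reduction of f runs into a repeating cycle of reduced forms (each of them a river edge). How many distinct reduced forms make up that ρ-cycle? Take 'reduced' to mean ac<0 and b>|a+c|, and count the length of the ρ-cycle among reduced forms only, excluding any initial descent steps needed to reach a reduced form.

D = 24, ⌊√D⌋ = 4
descent: ρ → (-3,0,2)
descent: ρ → (2,4,-1)  [lands on river]
river: ρ → (-1,4,2)
ρ-cycle length = 2 (tail of 2 descent steps not counted)

2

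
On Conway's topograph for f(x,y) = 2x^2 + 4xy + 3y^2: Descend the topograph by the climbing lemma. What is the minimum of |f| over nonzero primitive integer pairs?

translate: b→0 (≡4 mod 4), so (2,4,3)→(2,0,1)
flip: (2,0,1)→(1,0,2)
reduced (well bottom): (1,0,2) with a≤c, −a<b≤a
well minimum = a = 1

1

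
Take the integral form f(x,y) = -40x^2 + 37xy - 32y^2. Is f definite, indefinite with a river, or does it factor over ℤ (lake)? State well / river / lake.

D = b²−4ac = 37² − 4·(-40)·(-32) = -3751
D < 0 ⇒ definite ⇒ every region one sign ⇒ single well

well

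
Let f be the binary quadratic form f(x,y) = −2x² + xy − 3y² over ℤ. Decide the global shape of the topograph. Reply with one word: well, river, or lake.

D = b²−4ac = 1² − 4·(-2)·(-3) = -23
D < 0 ⇒ definite ⇒ every region one sign ⇒ single well

well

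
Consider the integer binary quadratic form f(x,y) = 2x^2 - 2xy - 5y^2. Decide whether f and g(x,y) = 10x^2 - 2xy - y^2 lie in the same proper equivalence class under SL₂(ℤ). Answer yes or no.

D₁ = 44, D₂ = 44
river cycle of f (length 2): (2, 6, -1), (-1, 6, 2)
river cycle of g (length 2): (-1, 6, 2), (2, 6, -1)
cycles coincide ⇒ equivalent

yes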